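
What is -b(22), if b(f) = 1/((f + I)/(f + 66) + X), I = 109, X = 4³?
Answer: -88/5763 ≈ -0.015270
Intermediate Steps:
X = 64
b(f) = 1/(64 + (109 + f)/(66 + f)) (b(f) = 1/((f + 109)/(f + 66) + 64) = 1/((109 + f)/(66 + f) + 64) = 1/(64 + (109 + f)/(66 + f)))
-b(22) = -(66 + 22)/(4333 + 65*22) = -88/(4333 + 1430) = -88/5763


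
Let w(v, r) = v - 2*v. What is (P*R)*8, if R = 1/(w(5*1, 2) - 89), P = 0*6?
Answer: 0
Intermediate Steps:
P = 0
w(v, r) = -v
R = -1/94 (R = 1/(-5 - 89) = 1/(-94) = -1/94 ≈ -0.010638)
(P*R)*8 = (0*(-1/94))*8 = 0*8 = 0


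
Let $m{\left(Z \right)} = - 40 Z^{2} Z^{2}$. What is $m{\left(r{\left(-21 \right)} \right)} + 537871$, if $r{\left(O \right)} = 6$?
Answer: $486031$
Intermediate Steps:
$m{\left(Z \right)} = - 40 Z^{4}$
$m{\left(r{\left(-21 \right)} \right)} + 537871 = - 40 \cdot 6^{4} + 537871 = \left(-40\right) 1296 + 537871 = -51840 + 537871 = 486031$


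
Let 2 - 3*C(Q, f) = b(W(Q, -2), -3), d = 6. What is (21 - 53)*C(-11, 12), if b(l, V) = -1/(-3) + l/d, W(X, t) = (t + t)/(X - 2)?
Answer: -224/13 ≈ -17.231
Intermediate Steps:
W(X, t) = 2*t/(-2 + X) (W(X, t) = (2*t)/(-2 + X) = 2*t/(-2 + X))
b(l, V) = 1/3 + l/6 (b(l, V) = -1/(-3) + l/6 = -1*(-1/3) + l*(1/6) = 1/3 + l/6)
C(Q, f) = 5/9 + 2/(9*(-2 + Q)) (C(Q, f) = 2/3 - (1/3 + (2*(-2)/(-2 + Q))/6)/3 = 2/3 - (1/3 + (-4/(-2 + Q))/6)/3 = 2/3 - (1/3 - 2/(3*(-2 + Q)))/3 = 2/3 + (-1/9 + 2/(9*(-2 + Q))) = 5/9 + 2/(9*(-2 + Q)))
(21 - 53)*C(-11, 12) = (21 - 53)*((-8 + 5*(-11))/(9*(-2 - 11))) = -32*(-8 - 55)/(9*(-13)) = -32*(-1)*(-63)/(9*13) = -32*7/13 = -224/13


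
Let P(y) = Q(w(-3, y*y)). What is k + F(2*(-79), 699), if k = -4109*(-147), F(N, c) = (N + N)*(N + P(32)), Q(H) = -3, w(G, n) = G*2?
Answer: 654899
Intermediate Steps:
w(G, n) = 2*G
P(y) = -3
F(N, c) = 2*N*(-3 + N) (F(N, c) = (N + N)*(N - 3) = (2*N)*(-3 + N) = 2*N*(-3 + N))
k = 604023
k + F(2*(-79), 699) = 604023 + 2*(2*(-79))*(-3 + 2*(-79)) = 604023 + 2*(-158)*(-3 - 158) = 604023 + 2*(-158)*(-161) = 604023 + 50876 = 654899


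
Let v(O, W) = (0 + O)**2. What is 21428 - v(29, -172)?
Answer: 20587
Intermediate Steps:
v(O, W) = O**2
21428 - v(29, -172) = 21428 - 1*29**2 = 21428 - 1*841 = 21428 - 841 = 20587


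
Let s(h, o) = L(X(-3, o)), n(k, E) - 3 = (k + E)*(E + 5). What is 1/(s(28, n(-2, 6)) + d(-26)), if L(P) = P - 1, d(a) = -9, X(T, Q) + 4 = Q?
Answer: 1/33 ≈ 0.030303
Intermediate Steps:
n(k, E) = 3 + (5 + E)*(E + k) (n(k, E) = 3 + (k + E)*(E + 5) = 3 + (E + k)*(5 + E) = 3 + (5 + E)*(E + k))
X(T, Q) = -4 + Q
L(P) = -1 + P
s(h, o) = -5 + o (s(h, o) = -1 + (-4 + o) = -5 + o)
1/(s(28, n(-2, 6)) + d(-26)) = 1/((-5 + (3 + 6² + 5*6 + 5*(-2) + 6*(-2))) - 9) = 1/((-5 + (3 + 36 + 30 - 10 - 12)) - 9) = 1/((-5 + 47) - 9) = 1/(42 - 9) = 1/33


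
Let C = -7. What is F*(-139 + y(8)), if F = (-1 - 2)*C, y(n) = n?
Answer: -2751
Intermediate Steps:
F = 21 (F = (-1 - 2)*(-7) = -3*(-7) = 21)
F*(-139 + y(8)) = 21*(-139 + 8) = 21*(-131) = -2751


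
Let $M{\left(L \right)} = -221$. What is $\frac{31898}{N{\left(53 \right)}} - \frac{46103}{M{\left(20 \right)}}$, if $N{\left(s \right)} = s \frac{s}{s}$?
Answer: $\frac{9492917}{11713} \approx 810.46$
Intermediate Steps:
$N{\left(s \right)} = s$ ($N{\left(s \right)} = s 1 = s$)
$\frac{31898}{N{\left(53 \right)}} - \frac{46103}{M{\left(20 \right)}} = \frac{31898}{53} - \frac{46103}{-221} = 31898 \cdot \frac{1}{53} - - \frac{46103}{221} = \frac{31898}{53} + \frac{46103}{221} = \frac{9492917}{11713}$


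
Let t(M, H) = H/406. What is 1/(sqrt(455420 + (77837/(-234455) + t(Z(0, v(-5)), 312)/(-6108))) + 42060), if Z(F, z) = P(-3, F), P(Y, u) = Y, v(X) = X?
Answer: 169820977812850/7140831529535168819 - sqrt(267275050743319906351938510)/42844989177211012914 ≈ 2.3400e-5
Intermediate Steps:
Z(F, z) = -3
t(M, H) = H/406 (t(M, H) = H*(1/406) = H/406)
1/(sqrt(455420 + (77837/(-234455) + t(Z(0, v(-5)), 312)/(-6108))) + 42060) = 1/(sqrt(455420 + (77837/(-234455) + ((1/406)*312)/(-6108))) + 42060) = 1/(sqrt(455420 + (77837*(-1/234455) + (156/203)*(-1/6108))) + 42060) = 1/(sqrt(455420 + (-77837/234455 - 13/103327)) + 42060) = 1/(sqrt(455420 - 8045711614/24225531785) + 42060) = 1/(sqrt(11032783639813086/24225531785) + 42060) = 1/(sqrt(267275050743319906351938510)/24225531785 + 42060) = 1/(42060 + sqrt(267275050743319906351938510)/24225531785)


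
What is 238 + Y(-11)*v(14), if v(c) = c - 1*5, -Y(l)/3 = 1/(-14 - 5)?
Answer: 4549/19 ≈ 239.42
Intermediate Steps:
Y(l) = 3/19 (Y(l) = -3/(-14 - 5) = -3/(-19) = -3*(-1/19) = 3/19)
v(c) = -5 + c (v(c) = c - 5 = -5 + c)
238 + Y(-11)*v(14) = 238 + 3*(-5 + 14)/19 = 238 + (3/19)*9 = 238 + 27/19 = 4549/19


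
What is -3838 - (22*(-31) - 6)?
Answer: -3150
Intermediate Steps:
-3838 - (22*(-31) - 6) = -3838 - (-682 - 6) = -3838 - 1*(-688) = -3838 + 688 = -3150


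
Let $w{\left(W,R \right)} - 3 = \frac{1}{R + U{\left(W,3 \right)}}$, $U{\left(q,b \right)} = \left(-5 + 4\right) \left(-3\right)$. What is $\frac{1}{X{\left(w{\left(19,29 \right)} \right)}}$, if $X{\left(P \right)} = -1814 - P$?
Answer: $- \frac{32}{58145} \approx -0.00055035$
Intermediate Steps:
$U{\left(q,b \right)} = 3$ ($U{\left(q,b \right)} = \left(-1\right) \left(-3\right) = 3$)
$w{\left(W,R \right)} = 3 + \frac{1}{3 + R}$ ($w{\left(W,R \right)} = 3 + \frac{1}{R + 3} = 3 + \frac{1}{3 + R}$)
$\frac{1}{X{\left(w{\left(19,29 \right)} \right)}} = \frac{1}{-1814 - \frac{10 + 3 \cdot 29}{3 + 29}} = \frac{1}{-1814 - \frac{10 + 87}{32}} = \frac{1}{-1814 - \frac{1}{32} \cdot 97} = \frac{1}{-1814 - \frac{97}{32}} = \frac{1}{- \frac{58145}{32}} = - \frac{32}{58145}$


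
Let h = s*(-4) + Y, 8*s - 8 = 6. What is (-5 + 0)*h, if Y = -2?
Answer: 45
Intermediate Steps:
s = 7/4 (s = 1 + (1/8)*6 = 1 + 3/4 = 7/4 ≈ 1.7500)
h = -9 (h = (7/4)*(-4) - 2 = -7 - 2 = -9)
(-5 + 0)*h = (-5 + 0)*(-9) = -5*(-9) = 45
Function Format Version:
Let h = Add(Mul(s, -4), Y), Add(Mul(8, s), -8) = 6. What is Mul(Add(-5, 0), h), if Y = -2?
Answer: 45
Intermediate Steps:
s = Rational(7, 4) (s = Add(1, Mul(Rational(1, 8), 6)) = Add(1, Rational(3, 4)) = Rational(7, 4) ≈ 1.7500)
h = -9 (h = Add(Mul(Rational(7, 4), -4), -2) = Add(-7, -2) = -9)
Mul(Add(-5, 0), h) = Mul(Add(-5, 0), -9) = Mul(-5, -9) = 45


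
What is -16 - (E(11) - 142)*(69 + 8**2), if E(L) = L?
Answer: 17407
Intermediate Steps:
-16 - (E(11) - 142)*(69 + 8**2) = -16 - (11 - 142)*(69 + 8**2) = -16 - (-131)*(69 + 64) = -16 - (-131)*133 = -16 - 1*(-17423) = -16 + 17423 = 17407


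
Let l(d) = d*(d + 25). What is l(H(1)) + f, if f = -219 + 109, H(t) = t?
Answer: -84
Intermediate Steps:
f = -110
l(d) = d*(25 + d)
l(H(1)) + f = 1*(25 + 1) - 110 = 1*26 - 110 = 26 - 110 = -84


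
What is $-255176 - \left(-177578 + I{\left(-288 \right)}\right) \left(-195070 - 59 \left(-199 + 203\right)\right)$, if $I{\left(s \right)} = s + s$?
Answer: $-34794800300$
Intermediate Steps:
$I{\left(s \right)} = 2 s$
$-255176 - \left(-177578 + I{\left(-288 \right)}\right) \left(-195070 - 59 \left(-199 + 203\right)\right) = -255176 - \left(-177578 + 2 \left(-288\right)\right) \left(-195070 - 59 \left(-199 + 203\right)\right) = -255176 - \left(-177578 - 576\right) \left(-195070 - 236\right) = -255176 - - 178154 \left(-195070 - 236\right) = -255176 - \left(-178154\right) \left(-195306\right) = -255176 - 34794545124 = -34794800300$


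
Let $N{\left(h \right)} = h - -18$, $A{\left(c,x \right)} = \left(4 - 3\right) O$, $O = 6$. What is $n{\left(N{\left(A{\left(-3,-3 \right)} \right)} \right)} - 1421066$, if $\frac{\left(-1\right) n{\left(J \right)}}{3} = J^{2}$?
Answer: $-1422794$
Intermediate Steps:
$A{\left(c,x \right)} = 6$ ($A{\left(c,x \right)} = \left(4 - 3\right) 6 = 1 \cdot 6 = 6$)
$N{\left(h \right)} = 18 + h$ ($N{\left(h \right)} = h + 18 = 18 + h$)
$n{\left(J \right)} = - 3 J^{2}$
$n{\left(N{\left(A{\left(-3,-3 \right)} \right)} \right)} - 1421066 = - 3 \left(18 + 6\right)^{2} - 1421066 = - 3 \cdot 24^{2} - 1421066 = \left(-3\right) 576 - 1421066 = -1728 - 1421066 = -1422794$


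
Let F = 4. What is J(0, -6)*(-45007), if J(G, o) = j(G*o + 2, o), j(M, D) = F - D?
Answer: -450070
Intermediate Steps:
j(M, D) = 4 - D
J(G, o) = 4 - o
J(0, -6)*(-45007) = (4 - 1*(-6))*(-45007) = (4 + 6)*(-45007) = 10*(-45007) = -450070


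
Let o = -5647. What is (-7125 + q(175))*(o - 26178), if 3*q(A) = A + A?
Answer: 669120625/3 ≈ 2.2304e+8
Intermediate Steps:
q(A) = 2*A/3 (q(A) = (A + A)/3 = (2*A)/3 = 2*A/3)
(-7125 + q(175))*(o - 26178) = (-7125 + (⅔)*175)*(-5647 - 26178) = (-7125 + 350/3)*(-31825) = -21025/3*(-31825) = 669120625/3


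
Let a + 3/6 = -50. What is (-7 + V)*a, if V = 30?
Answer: -2323/2 ≈ -1161.5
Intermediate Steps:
a = -101/2 (a = -1/2 - 50 = -101/2 ≈ -50.500)
(-7 + V)*a = (-7 + 30)*(-101/2) = 23*(-101/2) = -2323/2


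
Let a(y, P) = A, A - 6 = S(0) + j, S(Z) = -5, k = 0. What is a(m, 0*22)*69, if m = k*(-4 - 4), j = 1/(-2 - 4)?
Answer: 115/2 ≈ 57.500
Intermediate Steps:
j = -⅙ (j = 1/(-6) = -⅙ ≈ -0.16667)
m = 0 (m = 0*(-4 - 4) = 0*(-8) = 0)
A = ⅚ (A = 6 + (-5 - ⅙) = 6 - 31/6 = ⅚ ≈ 0.83333)
a(y, P) = ⅚
a(m, 0*22)*69 = (⅚)*69 = 115/2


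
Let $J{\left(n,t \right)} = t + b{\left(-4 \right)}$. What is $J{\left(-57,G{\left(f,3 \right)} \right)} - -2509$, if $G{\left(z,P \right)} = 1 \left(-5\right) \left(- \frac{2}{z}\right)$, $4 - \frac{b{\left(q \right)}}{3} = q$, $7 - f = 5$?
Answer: $2538$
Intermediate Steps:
$f = 2$ ($f = 7 - 5 = 2$)
$b{\left(q \right)} = 12 - 3 q$
$G{\left(z,P \right)} = \frac{10}{z}$ ($G{\left(z,P \right)} = - 5 \left(- \frac{2}{z}\right) = \frac{10}{z}$)
$J{\left(n,t \right)} = 24 + t$ ($J{\left(n,t \right)} = t + \left(12 - -12\right) = t + \left(12 + 12\right) = t + 24 = 24 + t$)
$J{\left(-57,G{\left(f,3 \right)} \right)} - -2509 = \left(24 + \frac{10}{2}\right) - -2509 = \left(24 + 10 \cdot \frac{1}{2}\right) + 2509 = \left(24 + 5\right) + 2509 = 29 + 2509 = 2538$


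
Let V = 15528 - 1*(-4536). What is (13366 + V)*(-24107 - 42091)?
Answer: -2212999140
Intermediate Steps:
V = 20064 (V = 15528 + 4536 = 20064)
(13366 + V)*(-24107 - 42091) = (13366 + 20064)*(-24107 - 42091) = 33430*(-66198) = -2212999140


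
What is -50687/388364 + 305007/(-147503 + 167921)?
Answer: 19569801897/1321602692 ≈ 14.808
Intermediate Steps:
-50687/388364 + 305007/(-147503 + 167921) = -50687*1/388364 + 305007/20418 = -50687/388364 + 305007*(1/20418) = -50687/388364 + 101669/6806 = 19569801897/1321602692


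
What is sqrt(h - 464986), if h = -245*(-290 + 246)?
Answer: I*sqrt(454206) ≈ 673.95*I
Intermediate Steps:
h = 10780 (h = -245*(-44) = 10780)
sqrt(h - 464986) = sqrt(10780 - 464986) = sqrt(-454206) = I*sqrt(454206)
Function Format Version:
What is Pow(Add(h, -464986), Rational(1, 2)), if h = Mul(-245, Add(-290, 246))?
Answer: Mul(I, Pow(454206, Rational(1, 2))) ≈ Mul(673.95, I)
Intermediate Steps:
h = 10780 (h = Mul(-245, -44) = 10780)
Pow(Add(h, -464986), Rational(1, 2)) = Pow(Add(10780, -464986), Rational(1, 2)) = Pow(-454206, Rational(1, 2)) = Mul(I, Pow(454206, Rational(1, 2)))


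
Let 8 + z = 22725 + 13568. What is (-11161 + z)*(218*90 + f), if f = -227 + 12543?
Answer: 802360064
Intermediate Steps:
z = 36285 (z = -8 + (22725 + 13568) = -8 + 36293 = 36285)
f = 12316
(-11161 + z)*(218*90 + f) = (-11161 + 36285)*(218*90 + 12316) = 25124*(19620 + 12316) = 25124*31936 = 802360064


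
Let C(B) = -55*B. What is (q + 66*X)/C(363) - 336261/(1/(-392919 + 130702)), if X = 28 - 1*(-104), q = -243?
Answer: 586793648486412/6655 ≈ 8.8173e+10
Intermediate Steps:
X = 132 (X = 28 + 104 = 132)
(q + 66*X)/C(363) - 336261/(1/(-392919 + 130702)) = (-243 + 66*132)/((-55*363)) - 336261/(1/(-392919 + 130702)) = (-243 + 8712)/(-19965) - 336261/(1/(-262217)) = 8469*(-1/19965) - 336261/(-1/262217) = -2823/6655 - 336261*(-262217) = -2823/6655 + 88173350637 = 586793648486412/6655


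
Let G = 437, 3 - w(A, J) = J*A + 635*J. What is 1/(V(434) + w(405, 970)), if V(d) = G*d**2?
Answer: 1/81302775 ≈ 1.2300e-8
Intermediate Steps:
w(A, J) = 3 - 635*J - A*J (w(A, J) = 3 - (J*A + 635*J) = 3 - (A*J + 635*J) = 3 - (635*J + A*J) = 3 + (-635*J - A*J) = 3 - 635*J - A*J)
V(d) = 437*d**2
1/(V(434) + w(405, 970)) = 1/(437*434**2 + (3 - 635*970 - 1*405*970)) = 1/(437*188356 + (3 - 615950 - 392850)) = 1/(82311572 - 1008797) = 1/81302775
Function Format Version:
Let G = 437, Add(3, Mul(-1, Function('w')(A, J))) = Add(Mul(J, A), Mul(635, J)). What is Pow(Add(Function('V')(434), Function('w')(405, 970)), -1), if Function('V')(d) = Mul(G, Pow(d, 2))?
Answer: Rational(1, 81302775) ≈ 1.2300e-8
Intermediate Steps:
Function('w')(A, J) = Add(3, Mul(-635, J), Mul(-1, A, J)) (Function('w')(A, J) = Add(3, Mul(-1, Add(Mul(J, A), Mul(635, J)))) = Add(3, Mul(-1, Add(Mul(A, J), Mul(635, J)))) = Add(3, Mul(-1, Add(Mul(635, J), Mul(A, J)))) = Add(3, Add(Mul(-635, J), Mul(-1, A, J))) = Add(3, Mul(-635, J), Mul(-1, A, J)))
Function('V')(d) = Mul(437, Pow(d, 2))
Pow(Add(Function('V')(434), Function('w')(405, 970)), -1) = Pow(Add(Mul(437, Pow(434, 2)), Add(3, Mul(-635, 970), Mul(-1, 405, 970))), -1) = Pow(Add(Mul(437, 188356), Add(3, -615950, -392850)), -1) = Pow(Add(82311572, -1008797), -1) = Pow(81302775, -1) = Rational(1, 81302775)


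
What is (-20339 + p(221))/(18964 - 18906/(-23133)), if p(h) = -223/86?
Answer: -13489446047/12576442716 ≈ -1.0726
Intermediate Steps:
p(h) = -223/86 (p(h) = -223*1/86 = -223/86)
(-20339 + p(221))/(18964 - 18906/(-23133)) = (-20339 - 223/86)/(18964 - 18906/(-23133)) = -1749377/(86*(18964 - 18906*(-1/23133))) = -1749377/(86*(18964 + 6302/7711)) = -1749377/(86*146237706/7711) = -1749377/86*7711/146237706 = -13489446047/12576442716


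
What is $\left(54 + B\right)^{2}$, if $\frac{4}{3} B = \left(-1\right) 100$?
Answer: $441$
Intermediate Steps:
$B = -75$ ($B = \frac{3 \left(\left(-1\right) 100\right)}{4} = \frac{3}{4} \left(-100\right) = -75$)
$\left(54 + B\right)^{2} = \left(54 - 75\right)^{2} = \left(-21\right)^{2} = 441$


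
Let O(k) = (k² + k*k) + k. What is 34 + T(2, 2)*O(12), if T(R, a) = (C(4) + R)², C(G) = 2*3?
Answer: 19234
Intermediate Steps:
C(G) = 6
O(k) = k + 2*k² (O(k) = (k² + k²) + k = 2*k² + k = k + 2*k²)
T(R, a) = (6 + R)²
34 + T(2, 2)*O(12) = 34 + (6 + 2)²*(12*(1 + 2*12)) = 34 + 8²*(12*(1 + 24)) = 34 + 64*(12*25) = 34 + 64*300 = 34 + 19200 = 19234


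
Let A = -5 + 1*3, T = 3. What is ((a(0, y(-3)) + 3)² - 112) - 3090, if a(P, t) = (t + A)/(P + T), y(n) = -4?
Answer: -3201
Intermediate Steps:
A = -2 (A = -5 + 3 = -2)
a(P, t) = (-2 + t)/(3 + P) (a(P, t) = (t - 2)/(P + 3) = (-2 + t)/(3 + P))
((a(0, y(-3)) + 3)² - 112) - 3090 = (((-2 - 4)/(3 + 0) + 3)² - 112) - 3090 = ((-6/3 + 3)² - 112) - 3090 = (((⅓)*(-6) + 3)² - 112) - 3090 = ((-2 + 3)² - 112) - 3090 = (1² - 112) - 3090 = (1 - 112) - 3090 = -111 - 3090 = -3201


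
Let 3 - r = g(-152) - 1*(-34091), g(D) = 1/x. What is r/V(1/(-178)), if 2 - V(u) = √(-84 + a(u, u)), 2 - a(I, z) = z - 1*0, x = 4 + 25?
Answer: -351924868/443903 - 988553*I*√2597910/443903 ≈ -792.8 - 3589.4*I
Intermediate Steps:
x = 29
a(I, z) = 2 - z (a(I, z) = 2 - (z - 1*0) = 2 - (z + 0) = 2 - z)
V(u) = 2 - √(-82 - u) (V(u) = 2 - √(-84 + (2 - u)) = 2 - √(-82 - u))
g(D) = 1/29
r = -988553/29 (r = 3 - (1/29 - 1*(-34091)) = 3 - (1/29 + 34091) = 3 - 1*988640/29 = 3 - 988640/29 = -988553/29 ≈ -34088.)
r/V(1/(-178)) = -988553/(29*(2 - √(-82 - 1/(-178)))) = -988553/(29*(2 - √(-82 - 1*(-1/178)))) = -988553/(29*(2 - √(-82 + 1/178))) = -988553/(29*(2 - √(-14595/178))) = -988553/(29*(2 - I*√2597910/178))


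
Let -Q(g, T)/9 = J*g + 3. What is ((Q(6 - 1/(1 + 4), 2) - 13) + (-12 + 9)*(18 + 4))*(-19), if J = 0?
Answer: 2014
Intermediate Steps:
Q(g, T) = -27 (Q(g, T) = -9*(0*g + 3) = -9*(0 + 3) = -9*3 = -27)
((Q(6 - 1/(1 + 4), 2) - 13) + (-12 + 9)*(18 + 4))*(-19) = ((-27 - 13) + (-12 + 9)*(18 + 4))*(-19) = (-40 - 3*22)*(-19) = (-40 - 66)*(-19) = -106*(-19) = 2014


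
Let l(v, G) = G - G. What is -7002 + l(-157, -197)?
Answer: -7002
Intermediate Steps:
l(v, G) = 0
-7002 + l(-157, -197) = -7002 + 0 = -7002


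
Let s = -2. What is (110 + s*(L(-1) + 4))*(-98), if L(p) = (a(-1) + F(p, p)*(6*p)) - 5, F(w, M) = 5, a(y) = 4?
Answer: -16072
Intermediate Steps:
L(p) = -1 + 30*p (L(p) = (4 + 5*(6*p)) - 5 = (4 + 30*p) - 5 = -1 + 30*p)
(110 + s*(L(-1) + 4))*(-98) = (110 - 2*((-1 + 30*(-1)) + 4))*(-98) = (110 - 2*((-1 - 30) + 4))*(-98) = (110 - 2*(-31 + 4))*(-98) = (110 - 2*(-27))*(-98) = (110 + 54)*(-98) = 164*(-98) = -16072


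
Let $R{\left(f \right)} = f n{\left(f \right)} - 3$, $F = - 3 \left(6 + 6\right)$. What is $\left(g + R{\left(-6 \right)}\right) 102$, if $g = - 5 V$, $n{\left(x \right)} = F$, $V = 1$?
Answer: $21216$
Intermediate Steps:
$F = -36$ ($F = \left(-3\right) 12 = -36$)
$n{\left(x \right)} = -36$
$R{\left(f \right)} = -3 - 36 f$ ($R{\left(f \right)} = f \left(-36\right) - 3 = - 36 f - 3 = -3 - 36 f$)
$g = -5$ ($g = \left(-5\right) 1 = -5$)
$\left(g + R{\left(-6 \right)}\right) 102 = \left(-5 - -213\right) 102 = \left(-5 + \left(-3 + 216\right)\right) 102 = \left(-5 + 213\right) 102 = 208 \cdot 102 = 21216$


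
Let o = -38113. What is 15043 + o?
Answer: -23070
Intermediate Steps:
15043 + o = 15043 - 38113 = -23070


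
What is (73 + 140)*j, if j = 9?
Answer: 1917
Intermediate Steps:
(73 + 140)*j = (73 + 140)*9 = 213*9 = 1917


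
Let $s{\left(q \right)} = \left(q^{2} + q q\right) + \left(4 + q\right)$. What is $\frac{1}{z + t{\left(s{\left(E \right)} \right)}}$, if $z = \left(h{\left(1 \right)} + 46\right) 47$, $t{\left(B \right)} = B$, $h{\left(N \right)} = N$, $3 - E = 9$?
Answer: $\frac{1}{2279} \approx 0.00043879$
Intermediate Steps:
$E = -6$ ($E = 3 - 9 = -6$)
$s{\left(q \right)} = 4 + q + 2 q^{2}$ ($s{\left(q \right)} = \left(q^{2} + q^{2}\right) + \left(4 + q\right) = 2 q^{2} + \left(4 + q\right) = 4 + q + 2 q^{2}$)
$z = 2209$ ($z = \left(1 + 46\right) 47 = 47 \cdot 47 = 2209$)
$\frac{1}{z + t{\left(s{\left(E \right)} \right)}} = \frac{1}{2209 + \left(4 - 6 + 2 \left(-6\right)^{2}\right)} = \frac{1}{2209 + \left(4 - 6 + 2 \cdot 36\right)} = \frac{1}{2209 + \left(4 - 6 + 72\right)} = \frac{1}{2209 + 70} = \frac{1}{2279}$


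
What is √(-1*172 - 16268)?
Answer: 2*I*√4110 ≈ 128.22*I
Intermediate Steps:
√(-1*172 - 16268) = √(-172 - 16268) = √(-16440) = 2*I*√4110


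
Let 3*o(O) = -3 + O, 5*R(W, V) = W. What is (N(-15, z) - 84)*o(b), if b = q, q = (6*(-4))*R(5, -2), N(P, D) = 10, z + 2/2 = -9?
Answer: 666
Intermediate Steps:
z = -10 (z = -1 - 9 = -10)
R(W, V) = W/5
q = -24 (q = (6*(-4))*((1/5)*5) = -24*1 = -24)
b = -24
o(O) = -1 + O/3 (o(O) = (-3 + O)/3 = -1 + O/3)
(N(-15, z) - 84)*o(b) = (10 - 84)*(-1 + (1/3)*(-24)) = -74*(-1 - 8) = -74*(-9) = 666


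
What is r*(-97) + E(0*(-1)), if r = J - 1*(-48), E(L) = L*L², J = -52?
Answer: 388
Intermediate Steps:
E(L) = L³
r = -4 (r = -52 - 1*(-48) = -52 + 48 = -4)
r*(-97) + E(0*(-1)) = -4*(-97) + (0*(-1))³ = 388 + 0³ = 388 + 0 = 388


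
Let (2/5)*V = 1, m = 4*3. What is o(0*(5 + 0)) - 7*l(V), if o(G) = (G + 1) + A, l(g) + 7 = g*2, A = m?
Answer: 27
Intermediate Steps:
m = 12
V = 5/2 (V = (5/2)*1 = 5/2 ≈ 2.5000)
A = 12
l(g) = -7 + 2*g (l(g) = -7 + g*2 = -7 + 2*g)
o(G) = 13 + G (o(G) = (G + 1) + 12 = (1 + G) + 12 = 13 + G)
o(0*(5 + 0)) - 7*l(V) = (13 + 0*(5 + 0)) - 7*(-7 + 2*(5/2)) = (13 + 0*5) - 7*(-7 + 5) = (13 + 0) - 7*(-2) = 13 + 14 = 27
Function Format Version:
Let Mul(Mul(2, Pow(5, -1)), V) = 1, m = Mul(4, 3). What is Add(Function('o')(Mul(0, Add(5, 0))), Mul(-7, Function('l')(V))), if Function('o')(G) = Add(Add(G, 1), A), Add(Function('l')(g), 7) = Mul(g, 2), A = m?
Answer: 27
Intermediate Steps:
m = 12
V = Rational(5, 2) (V = Mul(Rational(5, 2), 1) = Rational(5, 2) ≈ 2.5000)
A = 12
Function('l')(g) = Add(-7, Mul(2, g)) (Function('l')(g) = Add(-7, Mul(g, 2)) = Add(-7, Mul(2, g)))
Function('o')(G) = Add(13, G) (Function('o')(G) = Add(Add(G, 1), 12) = Add(Add(1, G), 12) = Add(13, G))
Add(Function('o')(Mul(0, Add(5, 0))), Mul(-7, Function('l')(V))) = Add(Add(13, Mul(0, Add(5, 0))), Mul(-7, Add(-7, Mul(2, Rational(5, 2))))) = Add(Add(13, Mul(0, 5)), Mul(-7, Add(-7, 5))) = Add(Add(13, 0), Mul(-7, -2)) = Add(13, 14) = 27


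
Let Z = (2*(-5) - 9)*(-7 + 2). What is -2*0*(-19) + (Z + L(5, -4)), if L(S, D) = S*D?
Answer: 75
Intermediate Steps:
L(S, D) = D*S
Z = 95 (Z = (-10 - 9)*(-5) = -19*(-5) = 95)
-2*0*(-19) + (Z + L(5, -4)) = -2*0*(-19) + (95 - 4*5) = 0*(-19) + (95 - 20) = 0 + 75 = 75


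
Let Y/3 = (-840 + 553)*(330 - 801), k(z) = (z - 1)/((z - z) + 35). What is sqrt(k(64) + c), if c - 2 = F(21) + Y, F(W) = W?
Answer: sqrt(10138895)/5 ≈ 636.83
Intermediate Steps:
k(z) = -1/35 + z/35 (k(z) = (-1 + z)/(0 + 35) = (-1 + z)/35 = (-1 + z)*(1/35) = -1/35 + z/35)
Y = 405531 (Y = 3*((-840 + 553)*(330 - 801)) = 3*(-287*(-471)) = 3*135177 = 405531)
c = 405554 (c = 2 + (21 + 405531) = 2 + 405552 = 405554)
sqrt(k(64) + c) = sqrt((-1/35 + (1/35)*64) + 405554) = sqrt((-1/35 + 64/35) + 405554) = sqrt(9/5 + 405554) = sqrt(2027779/5) = sqrt(10138895)/5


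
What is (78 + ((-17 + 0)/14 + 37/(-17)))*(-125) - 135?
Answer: -2251755/238 ≈ -9461.2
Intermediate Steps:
(78 + ((-17 + 0)/14 + 37/(-17)))*(-125) - 135 = (78 + (-17*1/14 + 37*(-1/17)))*(-125) - 135 = (78 + (-17/14 - 37/17))*(-125) - 135 = (78 - 807/238)*(-125) - 135 = (17757/238)*(-125) - 135 = -2219625/238 - 135 = -2251755/238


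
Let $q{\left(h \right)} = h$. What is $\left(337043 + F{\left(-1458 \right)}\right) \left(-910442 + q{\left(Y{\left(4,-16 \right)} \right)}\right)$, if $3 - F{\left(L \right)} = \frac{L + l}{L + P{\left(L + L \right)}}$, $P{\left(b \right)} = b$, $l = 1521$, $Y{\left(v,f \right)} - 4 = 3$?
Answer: $- \frac{149133225227905}{486} \approx -3.0686 \cdot 10^{11}$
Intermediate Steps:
$Y{\left(v,f \right)} = 7$ ($Y{\left(v,f \right)} = 4 + 3 = 7$)
$F{\left(L \right)} = 3 - \frac{1521 + L}{3 L}$ ($F{\left(L \right)} = 3 - \frac{L + 1521}{L + \left(L + L\right)} = 3 - \frac{1521 + L}{L + 2 L} = 3 - \frac{1521 + L}{3 L}$)
$\left(337043 + F{\left(-1458 \right)}\right) \left(-910442 + q{\left(Y{\left(4,-16 \right)} \right)}\right) = \left(337043 + \left(\frac{8}{3} - \frac{507}{-1458}\right)\right) \left(-910442 + 7\right) = \left(337043 + \left(\frac{8}{3} - - \frac{169}{486}\right)\right) \left(-910435\right) = \left(337043 + \left(\frac{8}{3} + \frac{169}{486}\right)\right) \left(-910435\right) = \left(337043 + \frac{1465}{486}\right) \left(-910435\right) = \frac{163804363}{486} \left(-910435\right) = - \frac{149133225227905}{486}$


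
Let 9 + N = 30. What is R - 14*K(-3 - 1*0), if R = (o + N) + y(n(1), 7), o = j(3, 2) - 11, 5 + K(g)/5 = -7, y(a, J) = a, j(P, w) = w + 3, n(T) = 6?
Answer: 861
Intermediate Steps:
j(P, w) = 3 + w
K(g) = -60 (K(g) = -25 + 5*(-7) = -25 - 35 = -60)
N = 21 (N = -9 + 30 = 21)
o = -6 (o = (3 + 2) - 11 = 5 - 11 = -6)
R = 21 (R = (-6 + 21) + 6 = 15 + 6 = 21)
R - 14*K(-3 - 1*0) = 21 - 14*(-60) = 21 + 840 = 861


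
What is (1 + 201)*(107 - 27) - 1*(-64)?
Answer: 16224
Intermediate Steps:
(1 + 201)*(107 - 27) - 1*(-64) = 202*80 + 64 = 16160 + 64 = 16224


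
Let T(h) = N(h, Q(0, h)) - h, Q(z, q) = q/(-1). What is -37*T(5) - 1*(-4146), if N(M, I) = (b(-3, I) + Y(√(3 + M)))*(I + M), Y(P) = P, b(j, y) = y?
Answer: 4331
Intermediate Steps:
Q(z, q) = -q (Q(z, q) = q*(-1) = -q)
N(M, I) = (I + M)*(I + √(3 + M)) (N(M, I) = (I + √(3 + M))*(I + M) = (I + M)*(I + √(3 + M)))
T(h) = -h (T(h) = ((-h)² + (-h)*h + (-h)*√(3 + h) + h*√(3 + h)) - h = (h² - h² - h*√(3 + h) + h*√(3 + h)) - h = 0 - h = -h)
-37*T(5) - 1*(-4146) = -(-37)*5 - 1*(-4146) = -37*(-5) + 4146 = 185 + 4146 = 4331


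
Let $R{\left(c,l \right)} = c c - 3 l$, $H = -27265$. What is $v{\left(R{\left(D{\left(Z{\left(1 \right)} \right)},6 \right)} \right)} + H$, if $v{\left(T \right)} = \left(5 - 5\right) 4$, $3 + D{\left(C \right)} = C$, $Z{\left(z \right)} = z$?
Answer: $-27265$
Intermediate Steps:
$D{\left(C \right)} = -3 + C$
$R{\left(c,l \right)} = c^{2} - 3 l$
$v{\left(T \right)} = 0$ ($v{\left(T \right)} = 0 \cdot 4 = 0$)
$v{\left(R{\left(D{\left(Z{\left(1 \right)} \right)},6 \right)} \right)} + H = 0 - 27265 = -27265$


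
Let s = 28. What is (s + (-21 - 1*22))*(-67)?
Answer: 1005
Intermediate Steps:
(s + (-21 - 1*22))*(-67) = (28 + (-21 - 1*22))*(-67) = (28 + (-21 - 22))*(-67) = (28 - 43)*(-67) = -15*(-67) = 1005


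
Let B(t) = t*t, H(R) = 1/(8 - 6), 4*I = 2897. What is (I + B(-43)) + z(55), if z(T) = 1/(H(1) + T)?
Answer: 1142531/444 ≈ 2573.3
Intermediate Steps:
I = 2897/4 (I = (1/4)*2897 = 2897/4 ≈ 724.25)
H(R) = 1/2
B(t) = t**2
z(T) = 1/(1/2 + T)
(I + B(-43)) + z(55) = (2897/4 + (-43)**2) + 2/(1 + 2*55) = (2897/4 + 1849) + 2/(1 + 110) = 10293/4 + 2/111 = 1142531/444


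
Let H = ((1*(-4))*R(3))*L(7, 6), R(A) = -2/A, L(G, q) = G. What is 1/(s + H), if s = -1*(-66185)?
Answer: 3/198611 ≈ 1.5105e-5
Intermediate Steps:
s = 66185
H = 56/3 (H = ((1*(-4))*(-2/3))*7 = -(-8)/3*7 = -4*(-⅔)*7 = (8/3)*7 = 56/3 ≈ 18.667)
1/(s + H) = 1/(66185 + 56/3) = 1/(198611/3) = 3/198611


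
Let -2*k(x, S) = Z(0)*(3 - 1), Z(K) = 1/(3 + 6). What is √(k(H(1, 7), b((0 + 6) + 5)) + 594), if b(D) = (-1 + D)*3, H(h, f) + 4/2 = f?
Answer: √5345/3 ≈ 24.370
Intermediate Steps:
H(h, f) = -2 + f
Z(K) = ⅑ (Z(K) = 1/9 = ⅑)
b(D) = -3 + 3*D
k(x, S) = -⅑ (k(x, S) = -(3 - 1)/18 = -2/18 = -½*2/9 = -⅑)
√(k(H(1, 7), b((0 + 6) + 5)) + 594) = √(-⅑ + 594) = √(5345/9) = √5345/3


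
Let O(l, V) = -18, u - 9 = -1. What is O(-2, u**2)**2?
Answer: 324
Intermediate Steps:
u = 8 (u = 9 - 1 = 8)
O(-2, u**2)**2 = (-18)**2 = 324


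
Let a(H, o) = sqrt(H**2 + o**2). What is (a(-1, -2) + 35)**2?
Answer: (35 + sqrt(5))**2 ≈ 1386.5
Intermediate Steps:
(a(-1, -2) + 35)**2 = (sqrt((-1)**2 + (-2)**2) + 35)**2 = (sqrt(1 + 4) + 35)**2 = (sqrt(5) + 35)**2 = (35 + sqrt(5))**2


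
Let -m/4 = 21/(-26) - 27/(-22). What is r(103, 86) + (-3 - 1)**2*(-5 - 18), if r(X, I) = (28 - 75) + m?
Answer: -59585/143 ≈ -416.68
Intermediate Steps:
m = -240/143 (m = -4*(21/(-26) - 27/(-22)) = -4*(21*(-1/26) - 27*(-1/22)) = -4*(-21/26 + 27/22) = -4*60/143 = -240/143 ≈ -1.6783)
r(X, I) = -6961/143 (r(X, I) = (28 - 75) - 240/143 = -47 - 240/143 = -6961/143)
r(103, 86) + (-3 - 1)**2*(-5 - 18) = -6961/143 + (-3 - 1)**2*(-5 - 18) = -6961/143 + (-4)**2*(-23) = -6961/143 + 16*(-23) = -6961/143 - 368 = -59585/143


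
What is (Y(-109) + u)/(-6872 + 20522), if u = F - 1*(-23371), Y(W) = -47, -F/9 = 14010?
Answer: -51383/6825 ≈ -7.5286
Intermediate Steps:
F = -126090 (F = -9*14010 = -126090)
u = -102719 (u = -126090 - 1*(-23371) = -126090 + 23371 = -102719)
(Y(-109) + u)/(-6872 + 20522) = (-47 - 102719)/(-6872 + 20522) = -102766/13650 = -102766*1/13650 = -51383/6825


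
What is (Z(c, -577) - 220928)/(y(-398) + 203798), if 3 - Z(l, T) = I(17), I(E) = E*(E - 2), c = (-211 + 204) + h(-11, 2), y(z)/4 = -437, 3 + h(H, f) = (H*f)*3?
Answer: -22118/20205 ≈ -1.0947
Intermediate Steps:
h(H, f) = -3 + 3*H*f (h(H, f) = -3 + (H*f)*3 = -3 + 3*H*f)
y(z) = -1748 (y(z) = 4*(-437) = -1748)
c = -76 (c = (-211 + 204) + (-3 + 3*(-11)*2) = -7 + (-3 - 66) = -7 - 69 = -76)
I(E) = E*(-2 + E)
Z(l, T) = -252 (Z(l, T) = 3 - 17*(-2 + 17) = 3 - 17*15 = 3 - 1*255 = 3 - 255 = -252)
(Z(c, -577) - 220928)/(y(-398) + 203798) = (-252 - 220928)/(-1748 + 203798) = -221180/202050 = -221180*1/202050 = -22118/20205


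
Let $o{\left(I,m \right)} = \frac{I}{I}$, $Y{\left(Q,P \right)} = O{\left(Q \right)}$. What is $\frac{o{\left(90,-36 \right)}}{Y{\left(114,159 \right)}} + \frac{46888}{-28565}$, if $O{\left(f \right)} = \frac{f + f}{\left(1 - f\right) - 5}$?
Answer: $- \frac{7030567}{3256410} \approx -2.159$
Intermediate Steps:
$O{\left(f \right)} = \frac{2 f}{-4 - f}$
$Y{\left(Q,P \right)} = - \frac{2 Q}{4 + Q}$
$o{\left(I,m \right)} = 1$
$\frac{o{\left(90,-36 \right)}}{Y{\left(114,159 \right)}} + \frac{46888}{-28565} = 1 \frac{1}{\left(-2\right) 114 \frac{1}{4 + 114}} + \frac{46888}{-28565} = 1 \frac{1}{\left(-2\right) 114 \cdot \frac{1}{118}} + 46888 \left(- \frac{1}{28565}\right) = 1 \frac{1}{\left(-2\right) 114 \cdot \frac{1}{118}} - \frac{46888}{28565} = 1 \frac{1}{- \frac{114}{59}} - \frac{46888}{28565} = 1 \left(- \frac{59}{114}\right) - \frac{46888}{28565} = - \frac{59}{114} - \frac{46888}{28565} = - \frac{7030567}{3256410}$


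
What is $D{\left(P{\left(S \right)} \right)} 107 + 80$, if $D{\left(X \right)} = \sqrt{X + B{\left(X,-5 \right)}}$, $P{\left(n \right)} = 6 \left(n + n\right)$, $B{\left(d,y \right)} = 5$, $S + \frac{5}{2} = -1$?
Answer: $80 + 107 i \sqrt{37} \approx 80.0 + 650.86 i$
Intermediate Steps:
$S = - \frac{7}{2}$ ($S = - \frac{5}{2} - 1 = - \frac{7}{2} \approx -3.5$)
$P{\left(n \right)} = 12 n$ ($P{\left(n \right)} = 6 \cdot 2 n = 12 n$)
$D{\left(X \right)} = \sqrt{5 + X}$ ($D{\left(X \right)} = \sqrt{X + 5} = \sqrt{5 + X}$)
$D{\left(P{\left(S \right)} \right)} 107 + 80 = \sqrt{5 + 12 \left(- \frac{7}{2}\right)} 107 + 80 = \sqrt{5 - 42} \cdot 107 + 80 = \sqrt{-37} \cdot 107 + 80 = i \sqrt{37} \cdot 107 + 80 = 107 i \sqrt{37} + 80 = 80 + 107 i \sqrt{37}$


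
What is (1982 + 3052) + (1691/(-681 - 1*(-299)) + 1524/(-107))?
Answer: 204996611/40874 ≈ 5015.3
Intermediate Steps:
(1982 + 3052) + (1691/(-681 - 1*(-299)) + 1524/(-107)) = 5034 + (1691/(-681 + 299) + 1524*(-1/107)) = 5034 + (1691/(-382) - 1524/107) = 5034 + (1691*(-1/382) - 1524/107) = 5034 + (-1691/382 - 1524/107) = 5034 - 763105/40874 = 204996611/40874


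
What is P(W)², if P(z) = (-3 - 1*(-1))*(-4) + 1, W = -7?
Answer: 81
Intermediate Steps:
P(z) = 9 (P(z) = (-3 + 1)*(-4) + 1 = -2*(-4) + 1 = 8 + 1 = 9)
P(W)² = 9² = 81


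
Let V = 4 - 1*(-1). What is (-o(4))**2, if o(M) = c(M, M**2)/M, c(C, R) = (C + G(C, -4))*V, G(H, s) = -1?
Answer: 225/16 ≈ 14.063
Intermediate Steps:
V = 5 (V = 4 + 1 = 5)
c(C, R) = -5 + 5*C (c(C, R) = (C - 1)*5 = (-1 + C)*5 = -5 + 5*C)
o(M) = (-5 + 5*M)/M
(-o(4))**2 = (-(5 - 5/4))**2 = (-1*15/4)**2 = (-15/4)**2 = 225/16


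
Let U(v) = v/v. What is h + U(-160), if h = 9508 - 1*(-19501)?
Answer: 29010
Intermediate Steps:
U(v) = 1
h = 29009 (h = 9508 + 19501 = 29009)
h + U(-160) = 29009 + 1 = 29010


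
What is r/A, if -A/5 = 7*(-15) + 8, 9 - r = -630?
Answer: 639/485 ≈ 1.3175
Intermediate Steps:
r = 639 (r = 9 - 1*(-630) = 9 + 630 = 639)
A = 485 (A = -5*(7*(-15) + 8) = -5*(-105 + 8) = -5*(-97) = 485)
r/A = 639/485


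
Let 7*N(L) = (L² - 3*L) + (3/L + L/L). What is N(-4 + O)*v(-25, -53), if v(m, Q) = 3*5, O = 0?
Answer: 1695/28 ≈ 60.536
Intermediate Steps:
v(m, Q) = 15
N(L) = ⅐ - 3*L/7 + L²/7 + 3/(7*L) (N(L) = ((L² - 3*L) + (3/L + L/L))/7 = ((L² - 3*L) + (3/L + 1))/7 = ((L² - 3*L) + (1 + 3/L))/7 = (1 + L² - 3*L + 3/L)/7 = ⅐ - 3*L/7 + L²/7 + 3/(7*L))
N(-4 + O)*v(-25, -53) = ((3 + (-4 + 0)*(1 + (-4 + 0)² - 3*(-4 + 0)))/(7*(-4 + 0)))*15 = ((⅐)*(3 - 4*(1 + (-4)² - 3*(-4)))/(-4))*15 = ((⅐)*(-¼)*(3 - 4*(1 + 16 + 12)))*15 = ((⅐)*(-¼)*(3 - 4*29))*15 = ((⅐)*(-¼)*(3 - 116))*15 = ((⅐)*(-¼)*(-113))*15 = (113/28)*15 = 1695/28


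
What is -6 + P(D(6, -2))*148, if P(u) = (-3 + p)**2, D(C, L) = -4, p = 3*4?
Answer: 11982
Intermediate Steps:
p = 12
P(u) = 81 (P(u) = (-3 + 12)**2 = 9**2 = 81)
-6 + P(D(6, -2))*148 = -6 + 81*148 = -6 + 11988 = 11982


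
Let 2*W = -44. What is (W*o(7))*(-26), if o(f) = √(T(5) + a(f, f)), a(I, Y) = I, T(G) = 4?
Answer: 572*√11 ≈ 1897.1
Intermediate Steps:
W = -22 (W = (½)*(-44) = -22)
o(f) = √(4 + f)
(W*o(7))*(-26) = -22*√(4 + 7)*(-26) = -22*√11*(-26) = 572*√11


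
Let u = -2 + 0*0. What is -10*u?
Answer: 20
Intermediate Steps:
u = -2 (u = -2 + 0 = -2)
-10*u = -10*(-2) = 20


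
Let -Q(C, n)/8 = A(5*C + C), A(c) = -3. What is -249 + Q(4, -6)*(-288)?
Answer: -7161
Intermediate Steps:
Q(C, n) = 24 (Q(C, n) = -8*(-3) = 24)
-249 + Q(4, -6)*(-288) = -249 + 24*(-288) = -249 - 6912 = -7161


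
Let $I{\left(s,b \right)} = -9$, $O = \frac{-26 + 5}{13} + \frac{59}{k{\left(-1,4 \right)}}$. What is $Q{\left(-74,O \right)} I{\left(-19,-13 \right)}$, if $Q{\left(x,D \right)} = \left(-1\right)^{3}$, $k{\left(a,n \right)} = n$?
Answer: $9$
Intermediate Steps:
$O = \frac{683}{52}$ ($O = \frac{-26 + 5}{13} + \frac{59}{4} = \left(-21\right) \frac{1}{13} + 59 \cdot \frac{1}{4} = - \frac{21}{13} + \frac{59}{4} = \frac{683}{52} \approx 13.135$)
$Q{\left(x,D \right)} = -1$
$Q{\left(-74,O \right)} I{\left(-19,-13 \right)} = \left(-1\right) \left(-9\right) = 9$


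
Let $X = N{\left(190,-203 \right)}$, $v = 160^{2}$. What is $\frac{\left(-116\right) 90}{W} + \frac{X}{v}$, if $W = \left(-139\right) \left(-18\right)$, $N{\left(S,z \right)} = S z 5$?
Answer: $- \frac{833083}{71168} \approx -11.706$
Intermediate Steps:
$v = 25600$
$N{\left(S,z \right)} = 5 S z$
$X = -192850$ ($X = 5 \cdot 190 \left(-203\right) = -192850$)
$W = 2502$
$\frac{\left(-116\right) 90}{W} + \frac{X}{v} = \frac{\left(-116\right) 90}{2502} - \frac{192850}{25600} = \left(-10440\right) \frac{1}{2502} - \frac{3857}{512} = - \frac{580}{139} - \frac{3857}{512} = - \frac{833083}{71168}$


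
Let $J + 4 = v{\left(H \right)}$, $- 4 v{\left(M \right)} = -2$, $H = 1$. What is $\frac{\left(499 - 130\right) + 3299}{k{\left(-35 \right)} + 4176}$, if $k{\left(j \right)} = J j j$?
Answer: $- \frac{7336}{223} \approx -32.897$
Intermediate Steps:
$v{\left(M \right)} = \frac{1}{2}$ ($v{\left(M \right)} = \left(- \frac{1}{4}\right) \left(-2\right) = \frac{1}{2}$)
$J = - \frac{7}{2}$ ($J = -4 + \frac{1}{2} = - \frac{7}{2} \approx -3.5$)
$k{\left(j \right)} = - \frac{7 j^{2}}{2}$ ($k{\left(j \right)} = - \frac{7 j}{2} j = - \frac{7 j^{2}}{2}$)
$\frac{\left(499 - 130\right) + 3299}{k{\left(-35 \right)} + 4176} = \frac{\left(499 - 130\right) + 3299}{- \frac{7 \left(-35\right)^{2}}{2} + 4176} = \frac{369 + 3299}{\left(- \frac{7}{2}\right) 1225 + 4176} = \frac{3668}{- \frac{8575}{2} + 4176} = \frac{3668}{- \frac{223}{2}} = 3668 \left(- \frac{2}{223}\right) = - \frac{7336}{223}$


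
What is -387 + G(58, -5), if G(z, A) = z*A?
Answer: -677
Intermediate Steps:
G(z, A) = A*z
-387 + G(58, -5) = -387 - 5*58 = -387 - 290 = -677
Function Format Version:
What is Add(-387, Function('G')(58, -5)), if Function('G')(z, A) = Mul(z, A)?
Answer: -677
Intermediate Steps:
Function('G')(z, A) = Mul(A, z)
Add(-387, Function('G')(58, -5)) = Add(-387, Mul(-5, 58)) = Add(-387, -290) = -677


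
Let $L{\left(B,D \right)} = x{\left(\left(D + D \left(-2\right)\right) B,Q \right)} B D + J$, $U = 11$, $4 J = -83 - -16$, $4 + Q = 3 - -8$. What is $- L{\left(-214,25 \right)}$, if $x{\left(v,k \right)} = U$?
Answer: $\frac{235467}{4} \approx 58867.0$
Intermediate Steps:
$Q = 7$ ($Q = -4 + \left(3 - -8\right) = -4 + \left(3 + 8\right) = -4 + 11 = 7$)
$J = - \frac{67}{4}$ ($J = \frac{-83 - -16}{4} = \frac{-83 + 16}{4} = \frac{1}{4} \left(-67\right) = - \frac{67}{4} \approx -16.75$)
$x{\left(v,k \right)} = 11$
$L{\left(B,D \right)} = - \frac{67}{4} + 11 B D$ ($L{\left(B,D \right)} = 11 B D - \frac{67}{4} = - \frac{67}{4} + 11 B D$)
$- L{\left(-214,25 \right)} = - (- \frac{67}{4} + 11 \left(-214\right) 25) = - (- \frac{67}{4} - 58850) = \left(-1\right) \left(- \frac{235467}{4}\right) = \frac{235467}{4}$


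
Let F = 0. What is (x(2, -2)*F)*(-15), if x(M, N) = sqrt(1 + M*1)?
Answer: 0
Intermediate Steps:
x(M, N) = sqrt(1 + M)
(x(2, -2)*F)*(-15) = (sqrt(1 + 2)*0)*(-15) = (sqrt(3)*0)*(-15) = 0*(-15) = 0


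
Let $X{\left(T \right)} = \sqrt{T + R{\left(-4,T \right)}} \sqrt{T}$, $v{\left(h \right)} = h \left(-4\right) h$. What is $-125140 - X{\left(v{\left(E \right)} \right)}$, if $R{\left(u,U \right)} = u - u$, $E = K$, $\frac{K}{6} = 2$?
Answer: $-124564$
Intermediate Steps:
$K = 12$ ($K = 6 \cdot 2 = 12$)
$E = 12$
$R{\left(u,U \right)} = 0$
$v{\left(h \right)} = - 4 h^{2}$ ($v{\left(h \right)} = - 4 h h = - 4 h^{2}$)
$X{\left(T \right)} = T$ ($X{\left(T \right)} = \sqrt{T + 0} \sqrt{T} = \sqrt{T} \sqrt{T} = T$)
$-125140 - X{\left(v{\left(E \right)} \right)} = -125140 - - 4 \cdot 12^{2} = -125140 - \left(-4\right) 144 = -125140 - -576 = -125140 + 576 = -124564$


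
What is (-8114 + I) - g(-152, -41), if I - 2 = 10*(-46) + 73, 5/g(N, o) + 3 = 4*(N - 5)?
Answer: -5362864/631 ≈ -8499.0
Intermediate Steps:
g(N, o) = 5/(-23 + 4*N) (g(N, o) = 5/(-3 + 4*(N - 5)) = 5/(-3 + 4*(-5 + N)) = 5/(-3 + (-20 + 4*N)) = 5/(-23 + 4*N))
I = -385 (I = 2 + (10*(-46) + 73) = 2 + (-460 + 73) = 2 - 387 = -385)
(-8114 + I) - g(-152, -41) = (-8114 - 385) - 5/(-23 + 4*(-152)) = -8499 - 5/(-23 - 608) = -8499 - 5/(-631) = -8499 - 5*(-1)/631 = -8499 - 1*(-5/631) = -8499 + 5/631 = -5362864/631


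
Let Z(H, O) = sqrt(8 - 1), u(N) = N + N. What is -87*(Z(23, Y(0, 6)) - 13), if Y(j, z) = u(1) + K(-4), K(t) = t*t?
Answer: 1131 - 87*sqrt(7) ≈ 900.82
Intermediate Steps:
K(t) = t**2
u(N) = 2*N
Y(j, z) = 18 (Y(j, z) = 2*1 + (-4)**2 = 2 + 16 = 18)
Z(H, O) = sqrt(7)
-87*(Z(23, Y(0, 6)) - 13) = -87*(sqrt(7) - 13) = -87*(-13 + sqrt(7)) = 1131 - 87*sqrt(7)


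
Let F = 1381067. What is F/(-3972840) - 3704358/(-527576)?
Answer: 249789354163/37428125640 ≈ 6.6738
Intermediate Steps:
F/(-3972840) - 3704358/(-527576) = 1381067/(-3972840) - 3704358/(-527576) = 1381067*(-1/3972840) - 3704358*(-1/527576) = -1381067/3972840 + 264597/37684 = 249789354163/37428125640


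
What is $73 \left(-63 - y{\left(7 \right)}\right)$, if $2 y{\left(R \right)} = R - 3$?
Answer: $-4745$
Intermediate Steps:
$y{\left(R \right)} = - \frac{3}{2} + \frac{R}{2}$ ($y{\left(R \right)} = \frac{R - 3}{2} = \frac{-3 + R}{2} = - \frac{3}{2} + \frac{R}{2}$)
$73 \left(-63 - y{\left(7 \right)}\right) = 73 \left(-63 - \left(- \frac{3}{2} + \frac{1}{2} \cdot 7\right)\right) = 73 \left(-63 - \left(- \frac{3}{2} + \frac{7}{2}\right)\right) = 73 \left(-63 - 2\right) = 73 \left(-65\right) = -4745$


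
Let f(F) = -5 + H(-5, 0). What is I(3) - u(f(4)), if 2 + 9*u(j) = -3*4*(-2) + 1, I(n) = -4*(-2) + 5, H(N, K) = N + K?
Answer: 94/9 ≈ 10.444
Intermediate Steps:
H(N, K) = K + N
I(n) = 13 (I(n) = 8 + 5 = 13)
f(F) = -10 (f(F) = -5 + (0 - 5) = -5 - 5 = -10)
u(j) = 23/9 (u(j) = -2/9 + (-3*4*(-2) + 1)/9 = -2/9 + (-12*(-2) + 1)/9 = -2/9 + (24 + 1)/9 = -2/9 + (⅑)*25 = -2/9 + 25/9 = 23/9)
I(3) - u(f(4)) = 13 - 1*23/9 = 13 - 23/9 = 94/9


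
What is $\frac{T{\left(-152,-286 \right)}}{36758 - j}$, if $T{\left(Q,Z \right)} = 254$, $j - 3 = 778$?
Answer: $\frac{254}{35977} \approx 0.0070601$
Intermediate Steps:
$j = 781$ ($j = 3 + 778 = 781$)
$\frac{T{\left(-152,-286 \right)}}{36758 - j} = \frac{254}{36758 - 781} = \frac{254}{35977}$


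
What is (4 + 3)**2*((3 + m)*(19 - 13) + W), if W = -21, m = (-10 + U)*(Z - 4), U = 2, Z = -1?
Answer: 11613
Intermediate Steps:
m = 40 (m = (-10 + 2)*(-1 - 4) = -8*(-5) = 40)
(4 + 3)**2*((3 + m)*(19 - 13) + W) = (4 + 3)**2*((3 + 40)*(19 - 13) - 21) = 7**2*(43*6 - 21) = 49*(258 - 21) = 49*237 = 11613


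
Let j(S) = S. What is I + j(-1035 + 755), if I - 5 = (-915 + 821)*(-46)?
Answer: 4049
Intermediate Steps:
I = 4329 (I = 5 + (-915 + 821)*(-46) = 5 - 94*(-46) = 5 + 4324 = 4329)
I + j(-1035 + 755) = 4329 + (-1035 + 755) = 4329 - 280 = 4049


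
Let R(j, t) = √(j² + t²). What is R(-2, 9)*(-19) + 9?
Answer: 9 - 19*√85 ≈ -166.17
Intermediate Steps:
R(-2, 9)*(-19) + 9 = √((-2)² + 9²)*(-19) + 9 = √(4 + 81)*(-19) + 9 = √85*(-19) + 9 = -19*√85 + 9 = 9 - 19*√85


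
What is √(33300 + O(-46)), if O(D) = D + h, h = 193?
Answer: √33447 ≈ 182.89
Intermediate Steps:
O(D) = 193 + D (O(D) = D + 193 = 193 + D)
√(33300 + O(-46)) = √(33300 + (193 - 46)) = √(33300 + 147) = √33447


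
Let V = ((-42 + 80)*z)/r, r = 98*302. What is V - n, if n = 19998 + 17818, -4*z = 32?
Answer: -279800660/7399 ≈ -37816.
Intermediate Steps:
z = -8 (z = -1/4*32 = -8)
r = 29596
n = 37816
V = -76/7399 (V = ((-42 + 80)*(-8))/29596 = (38*(-8))*(1/29596) = -304*1/29596 = -76/7399 ≈ -0.010272)
V - n = -76/7399 - 1*37816 = -76/7399 - 37816 = -279800660/7399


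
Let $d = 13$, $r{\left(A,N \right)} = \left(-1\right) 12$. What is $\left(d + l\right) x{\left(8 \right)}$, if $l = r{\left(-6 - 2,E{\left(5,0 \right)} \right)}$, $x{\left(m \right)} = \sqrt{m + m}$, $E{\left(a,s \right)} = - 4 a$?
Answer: $4$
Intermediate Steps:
$r{\left(A,N \right)} = -12$
$x{\left(m \right)} = \sqrt{2} \sqrt{m}$ ($x{\left(m \right)} = \sqrt{2 m} = \sqrt{2} \sqrt{m}$)
$l = -12$
$\left(d + l\right) x{\left(8 \right)} = \left(13 - 12\right) \sqrt{2} \sqrt{8} = 1 \sqrt{2} \cdot 2 \sqrt{2} = 1 \cdot 4 = 4$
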